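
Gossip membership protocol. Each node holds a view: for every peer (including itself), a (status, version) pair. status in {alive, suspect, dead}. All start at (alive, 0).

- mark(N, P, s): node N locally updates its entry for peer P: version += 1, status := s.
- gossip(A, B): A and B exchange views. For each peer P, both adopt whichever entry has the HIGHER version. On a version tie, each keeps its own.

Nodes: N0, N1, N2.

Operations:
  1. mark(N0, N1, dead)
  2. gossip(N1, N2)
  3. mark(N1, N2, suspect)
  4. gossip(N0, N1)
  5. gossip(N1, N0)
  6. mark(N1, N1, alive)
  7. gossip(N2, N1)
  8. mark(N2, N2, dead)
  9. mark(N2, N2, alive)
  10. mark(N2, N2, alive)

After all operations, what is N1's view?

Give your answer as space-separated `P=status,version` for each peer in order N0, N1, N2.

Op 1: N0 marks N1=dead -> (dead,v1)
Op 2: gossip N1<->N2 -> N1.N0=(alive,v0) N1.N1=(alive,v0) N1.N2=(alive,v0) | N2.N0=(alive,v0) N2.N1=(alive,v0) N2.N2=(alive,v0)
Op 3: N1 marks N2=suspect -> (suspect,v1)
Op 4: gossip N0<->N1 -> N0.N0=(alive,v0) N0.N1=(dead,v1) N0.N2=(suspect,v1) | N1.N0=(alive,v0) N1.N1=(dead,v1) N1.N2=(suspect,v1)
Op 5: gossip N1<->N0 -> N1.N0=(alive,v0) N1.N1=(dead,v1) N1.N2=(suspect,v1) | N0.N0=(alive,v0) N0.N1=(dead,v1) N0.N2=(suspect,v1)
Op 6: N1 marks N1=alive -> (alive,v2)
Op 7: gossip N2<->N1 -> N2.N0=(alive,v0) N2.N1=(alive,v2) N2.N2=(suspect,v1) | N1.N0=(alive,v0) N1.N1=(alive,v2) N1.N2=(suspect,v1)
Op 8: N2 marks N2=dead -> (dead,v2)
Op 9: N2 marks N2=alive -> (alive,v3)
Op 10: N2 marks N2=alive -> (alive,v4)

Answer: N0=alive,0 N1=alive,2 N2=suspect,1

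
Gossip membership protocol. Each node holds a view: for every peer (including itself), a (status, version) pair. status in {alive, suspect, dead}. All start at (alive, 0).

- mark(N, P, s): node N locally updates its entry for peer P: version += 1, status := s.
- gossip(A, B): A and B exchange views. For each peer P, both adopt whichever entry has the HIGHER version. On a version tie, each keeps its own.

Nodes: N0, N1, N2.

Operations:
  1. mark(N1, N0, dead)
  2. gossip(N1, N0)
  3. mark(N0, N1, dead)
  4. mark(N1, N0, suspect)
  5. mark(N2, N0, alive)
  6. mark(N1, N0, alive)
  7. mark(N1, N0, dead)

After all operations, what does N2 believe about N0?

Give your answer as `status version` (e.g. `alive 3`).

Answer: alive 1

Derivation:
Op 1: N1 marks N0=dead -> (dead,v1)
Op 2: gossip N1<->N0 -> N1.N0=(dead,v1) N1.N1=(alive,v0) N1.N2=(alive,v0) | N0.N0=(dead,v1) N0.N1=(alive,v0) N0.N2=(alive,v0)
Op 3: N0 marks N1=dead -> (dead,v1)
Op 4: N1 marks N0=suspect -> (suspect,v2)
Op 5: N2 marks N0=alive -> (alive,v1)
Op 6: N1 marks N0=alive -> (alive,v3)
Op 7: N1 marks N0=dead -> (dead,v4)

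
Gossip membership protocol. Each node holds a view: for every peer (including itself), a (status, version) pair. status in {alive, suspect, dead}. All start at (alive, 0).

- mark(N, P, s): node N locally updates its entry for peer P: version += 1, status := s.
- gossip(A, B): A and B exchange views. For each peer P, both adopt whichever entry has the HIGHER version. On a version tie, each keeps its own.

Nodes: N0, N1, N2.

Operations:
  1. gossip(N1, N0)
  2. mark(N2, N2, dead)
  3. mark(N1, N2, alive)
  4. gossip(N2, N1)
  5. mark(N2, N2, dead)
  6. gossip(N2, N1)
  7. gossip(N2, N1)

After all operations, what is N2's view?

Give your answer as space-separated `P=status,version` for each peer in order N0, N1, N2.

Op 1: gossip N1<->N0 -> N1.N0=(alive,v0) N1.N1=(alive,v0) N1.N2=(alive,v0) | N0.N0=(alive,v0) N0.N1=(alive,v0) N0.N2=(alive,v0)
Op 2: N2 marks N2=dead -> (dead,v1)
Op 3: N1 marks N2=alive -> (alive,v1)
Op 4: gossip N2<->N1 -> N2.N0=(alive,v0) N2.N1=(alive,v0) N2.N2=(dead,v1) | N1.N0=(alive,v0) N1.N1=(alive,v0) N1.N2=(alive,v1)
Op 5: N2 marks N2=dead -> (dead,v2)
Op 6: gossip N2<->N1 -> N2.N0=(alive,v0) N2.N1=(alive,v0) N2.N2=(dead,v2) | N1.N0=(alive,v0) N1.N1=(alive,v0) N1.N2=(dead,v2)
Op 7: gossip N2<->N1 -> N2.N0=(alive,v0) N2.N1=(alive,v0) N2.N2=(dead,v2) | N1.N0=(alive,v0) N1.N1=(alive,v0) N1.N2=(dead,v2)

Answer: N0=alive,0 N1=alive,0 N2=dead,2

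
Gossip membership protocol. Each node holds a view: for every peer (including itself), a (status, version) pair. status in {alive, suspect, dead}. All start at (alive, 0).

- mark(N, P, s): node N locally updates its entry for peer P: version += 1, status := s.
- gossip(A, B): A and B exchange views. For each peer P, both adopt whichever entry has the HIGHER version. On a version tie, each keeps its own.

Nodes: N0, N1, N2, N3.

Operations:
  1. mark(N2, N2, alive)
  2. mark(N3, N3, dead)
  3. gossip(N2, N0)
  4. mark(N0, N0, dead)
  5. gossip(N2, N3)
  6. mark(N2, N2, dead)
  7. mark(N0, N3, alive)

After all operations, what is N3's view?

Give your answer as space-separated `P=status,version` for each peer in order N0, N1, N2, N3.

Answer: N0=alive,0 N1=alive,0 N2=alive,1 N3=dead,1

Derivation:
Op 1: N2 marks N2=alive -> (alive,v1)
Op 2: N3 marks N3=dead -> (dead,v1)
Op 3: gossip N2<->N0 -> N2.N0=(alive,v0) N2.N1=(alive,v0) N2.N2=(alive,v1) N2.N3=(alive,v0) | N0.N0=(alive,v0) N0.N1=(alive,v0) N0.N2=(alive,v1) N0.N3=(alive,v0)
Op 4: N0 marks N0=dead -> (dead,v1)
Op 5: gossip N2<->N3 -> N2.N0=(alive,v0) N2.N1=(alive,v0) N2.N2=(alive,v1) N2.N3=(dead,v1) | N3.N0=(alive,v0) N3.N1=(alive,v0) N3.N2=(alive,v1) N3.N3=(dead,v1)
Op 6: N2 marks N2=dead -> (dead,v2)
Op 7: N0 marks N3=alive -> (alive,v1)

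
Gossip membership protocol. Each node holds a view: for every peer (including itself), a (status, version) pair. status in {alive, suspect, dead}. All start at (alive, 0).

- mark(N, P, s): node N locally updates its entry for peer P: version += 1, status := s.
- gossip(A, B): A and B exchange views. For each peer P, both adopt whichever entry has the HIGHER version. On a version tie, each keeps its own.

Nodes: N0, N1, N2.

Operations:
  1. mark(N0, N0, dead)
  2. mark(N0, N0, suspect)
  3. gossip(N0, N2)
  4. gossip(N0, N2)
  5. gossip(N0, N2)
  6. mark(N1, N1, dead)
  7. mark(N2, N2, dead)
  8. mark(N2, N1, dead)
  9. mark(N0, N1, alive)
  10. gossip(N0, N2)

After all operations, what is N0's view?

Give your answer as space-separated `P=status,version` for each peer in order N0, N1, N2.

Op 1: N0 marks N0=dead -> (dead,v1)
Op 2: N0 marks N0=suspect -> (suspect,v2)
Op 3: gossip N0<->N2 -> N0.N0=(suspect,v2) N0.N1=(alive,v0) N0.N2=(alive,v0) | N2.N0=(suspect,v2) N2.N1=(alive,v0) N2.N2=(alive,v0)
Op 4: gossip N0<->N2 -> N0.N0=(suspect,v2) N0.N1=(alive,v0) N0.N2=(alive,v0) | N2.N0=(suspect,v2) N2.N1=(alive,v0) N2.N2=(alive,v0)
Op 5: gossip N0<->N2 -> N0.N0=(suspect,v2) N0.N1=(alive,v0) N0.N2=(alive,v0) | N2.N0=(suspect,v2) N2.N1=(alive,v0) N2.N2=(alive,v0)
Op 6: N1 marks N1=dead -> (dead,v1)
Op 7: N2 marks N2=dead -> (dead,v1)
Op 8: N2 marks N1=dead -> (dead,v1)
Op 9: N0 marks N1=alive -> (alive,v1)
Op 10: gossip N0<->N2 -> N0.N0=(suspect,v2) N0.N1=(alive,v1) N0.N2=(dead,v1) | N2.N0=(suspect,v2) N2.N1=(dead,v1) N2.N2=(dead,v1)

Answer: N0=suspect,2 N1=alive,1 N2=dead,1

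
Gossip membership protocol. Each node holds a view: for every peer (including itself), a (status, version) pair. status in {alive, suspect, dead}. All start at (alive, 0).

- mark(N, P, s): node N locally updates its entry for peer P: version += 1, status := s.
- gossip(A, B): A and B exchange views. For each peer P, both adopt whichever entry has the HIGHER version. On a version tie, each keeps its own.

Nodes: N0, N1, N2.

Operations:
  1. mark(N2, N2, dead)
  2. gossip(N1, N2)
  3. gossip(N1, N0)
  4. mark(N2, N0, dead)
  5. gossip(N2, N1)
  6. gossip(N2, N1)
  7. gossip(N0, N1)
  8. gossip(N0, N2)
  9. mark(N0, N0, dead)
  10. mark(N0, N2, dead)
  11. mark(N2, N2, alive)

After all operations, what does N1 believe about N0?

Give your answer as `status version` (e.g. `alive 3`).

Answer: dead 1

Derivation:
Op 1: N2 marks N2=dead -> (dead,v1)
Op 2: gossip N1<->N2 -> N1.N0=(alive,v0) N1.N1=(alive,v0) N1.N2=(dead,v1) | N2.N0=(alive,v0) N2.N1=(alive,v0) N2.N2=(dead,v1)
Op 3: gossip N1<->N0 -> N1.N0=(alive,v0) N1.N1=(alive,v0) N1.N2=(dead,v1) | N0.N0=(alive,v0) N0.N1=(alive,v0) N0.N2=(dead,v1)
Op 4: N2 marks N0=dead -> (dead,v1)
Op 5: gossip N2<->N1 -> N2.N0=(dead,v1) N2.N1=(alive,v0) N2.N2=(dead,v1) | N1.N0=(dead,v1) N1.N1=(alive,v0) N1.N2=(dead,v1)
Op 6: gossip N2<->N1 -> N2.N0=(dead,v1) N2.N1=(alive,v0) N2.N2=(dead,v1) | N1.N0=(dead,v1) N1.N1=(alive,v0) N1.N2=(dead,v1)
Op 7: gossip N0<->N1 -> N0.N0=(dead,v1) N0.N1=(alive,v0) N0.N2=(dead,v1) | N1.N0=(dead,v1) N1.N1=(alive,v0) N1.N2=(dead,v1)
Op 8: gossip N0<->N2 -> N0.N0=(dead,v1) N0.N1=(alive,v0) N0.N2=(dead,v1) | N2.N0=(dead,v1) N2.N1=(alive,v0) N2.N2=(dead,v1)
Op 9: N0 marks N0=dead -> (dead,v2)
Op 10: N0 marks N2=dead -> (dead,v2)
Op 11: N2 marks N2=alive -> (alive,v2)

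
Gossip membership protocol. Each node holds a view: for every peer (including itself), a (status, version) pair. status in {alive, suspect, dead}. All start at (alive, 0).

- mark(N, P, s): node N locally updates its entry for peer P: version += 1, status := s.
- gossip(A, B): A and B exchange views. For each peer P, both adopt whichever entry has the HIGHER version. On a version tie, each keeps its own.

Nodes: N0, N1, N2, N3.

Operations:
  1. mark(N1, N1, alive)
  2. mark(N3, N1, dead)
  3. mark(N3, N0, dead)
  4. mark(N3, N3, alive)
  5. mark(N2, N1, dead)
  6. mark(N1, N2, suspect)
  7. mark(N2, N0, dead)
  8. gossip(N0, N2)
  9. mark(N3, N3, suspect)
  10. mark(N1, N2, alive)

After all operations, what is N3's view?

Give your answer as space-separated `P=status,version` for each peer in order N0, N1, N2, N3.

Op 1: N1 marks N1=alive -> (alive,v1)
Op 2: N3 marks N1=dead -> (dead,v1)
Op 3: N3 marks N0=dead -> (dead,v1)
Op 4: N3 marks N3=alive -> (alive,v1)
Op 5: N2 marks N1=dead -> (dead,v1)
Op 6: N1 marks N2=suspect -> (suspect,v1)
Op 7: N2 marks N0=dead -> (dead,v1)
Op 8: gossip N0<->N2 -> N0.N0=(dead,v1) N0.N1=(dead,v1) N0.N2=(alive,v0) N0.N3=(alive,v0) | N2.N0=(dead,v1) N2.N1=(dead,v1) N2.N2=(alive,v0) N2.N3=(alive,v0)
Op 9: N3 marks N3=suspect -> (suspect,v2)
Op 10: N1 marks N2=alive -> (alive,v2)

Answer: N0=dead,1 N1=dead,1 N2=alive,0 N3=suspect,2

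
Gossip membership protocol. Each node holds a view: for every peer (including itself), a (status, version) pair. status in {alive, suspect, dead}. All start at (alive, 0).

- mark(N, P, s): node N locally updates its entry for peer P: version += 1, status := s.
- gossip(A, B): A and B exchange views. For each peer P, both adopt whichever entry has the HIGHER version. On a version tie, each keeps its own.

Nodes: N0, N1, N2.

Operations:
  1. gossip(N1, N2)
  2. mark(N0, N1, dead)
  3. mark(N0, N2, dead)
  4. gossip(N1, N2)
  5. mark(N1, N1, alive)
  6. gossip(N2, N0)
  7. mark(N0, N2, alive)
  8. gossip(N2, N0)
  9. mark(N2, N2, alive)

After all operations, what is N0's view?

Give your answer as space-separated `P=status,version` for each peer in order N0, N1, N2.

Op 1: gossip N1<->N2 -> N1.N0=(alive,v0) N1.N1=(alive,v0) N1.N2=(alive,v0) | N2.N0=(alive,v0) N2.N1=(alive,v0) N2.N2=(alive,v0)
Op 2: N0 marks N1=dead -> (dead,v1)
Op 3: N0 marks N2=dead -> (dead,v1)
Op 4: gossip N1<->N2 -> N1.N0=(alive,v0) N1.N1=(alive,v0) N1.N2=(alive,v0) | N2.N0=(alive,v0) N2.N1=(alive,v0) N2.N2=(alive,v0)
Op 5: N1 marks N1=alive -> (alive,v1)
Op 6: gossip N2<->N0 -> N2.N0=(alive,v0) N2.N1=(dead,v1) N2.N2=(dead,v1) | N0.N0=(alive,v0) N0.N1=(dead,v1) N0.N2=(dead,v1)
Op 7: N0 marks N2=alive -> (alive,v2)
Op 8: gossip N2<->N0 -> N2.N0=(alive,v0) N2.N1=(dead,v1) N2.N2=(alive,v2) | N0.N0=(alive,v0) N0.N1=(dead,v1) N0.N2=(alive,v2)
Op 9: N2 marks N2=alive -> (alive,v3)

Answer: N0=alive,0 N1=dead,1 N2=alive,2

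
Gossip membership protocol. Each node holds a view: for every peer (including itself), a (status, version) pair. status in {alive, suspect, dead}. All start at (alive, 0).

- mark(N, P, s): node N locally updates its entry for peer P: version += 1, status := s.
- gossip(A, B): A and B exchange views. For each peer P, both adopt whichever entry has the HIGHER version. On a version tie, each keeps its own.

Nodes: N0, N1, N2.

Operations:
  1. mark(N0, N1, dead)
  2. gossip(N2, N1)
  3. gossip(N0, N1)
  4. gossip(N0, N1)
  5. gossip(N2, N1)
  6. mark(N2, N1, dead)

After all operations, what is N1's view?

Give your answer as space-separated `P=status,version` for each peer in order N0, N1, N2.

Op 1: N0 marks N1=dead -> (dead,v1)
Op 2: gossip N2<->N1 -> N2.N0=(alive,v0) N2.N1=(alive,v0) N2.N2=(alive,v0) | N1.N0=(alive,v0) N1.N1=(alive,v0) N1.N2=(alive,v0)
Op 3: gossip N0<->N1 -> N0.N0=(alive,v0) N0.N1=(dead,v1) N0.N2=(alive,v0) | N1.N0=(alive,v0) N1.N1=(dead,v1) N1.N2=(alive,v0)
Op 4: gossip N0<->N1 -> N0.N0=(alive,v0) N0.N1=(dead,v1) N0.N2=(alive,v0) | N1.N0=(alive,v0) N1.N1=(dead,v1) N1.N2=(alive,v0)
Op 5: gossip N2<->N1 -> N2.N0=(alive,v0) N2.N1=(dead,v1) N2.N2=(alive,v0) | N1.N0=(alive,v0) N1.N1=(dead,v1) N1.N2=(alive,v0)
Op 6: N2 marks N1=dead -> (dead,v2)

Answer: N0=alive,0 N1=dead,1 N2=alive,0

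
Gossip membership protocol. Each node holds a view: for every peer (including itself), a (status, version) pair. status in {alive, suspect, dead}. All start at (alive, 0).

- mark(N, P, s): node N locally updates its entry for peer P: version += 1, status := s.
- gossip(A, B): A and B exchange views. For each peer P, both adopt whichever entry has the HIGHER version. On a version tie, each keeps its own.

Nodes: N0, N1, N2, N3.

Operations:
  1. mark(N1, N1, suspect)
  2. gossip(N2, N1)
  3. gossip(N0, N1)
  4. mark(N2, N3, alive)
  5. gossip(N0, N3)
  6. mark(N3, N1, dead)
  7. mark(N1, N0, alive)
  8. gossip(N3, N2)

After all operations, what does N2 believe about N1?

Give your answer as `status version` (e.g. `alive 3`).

Op 1: N1 marks N1=suspect -> (suspect,v1)
Op 2: gossip N2<->N1 -> N2.N0=(alive,v0) N2.N1=(suspect,v1) N2.N2=(alive,v0) N2.N3=(alive,v0) | N1.N0=(alive,v0) N1.N1=(suspect,v1) N1.N2=(alive,v0) N1.N3=(alive,v0)
Op 3: gossip N0<->N1 -> N0.N0=(alive,v0) N0.N1=(suspect,v1) N0.N2=(alive,v0) N0.N3=(alive,v0) | N1.N0=(alive,v0) N1.N1=(suspect,v1) N1.N2=(alive,v0) N1.N3=(alive,v0)
Op 4: N2 marks N3=alive -> (alive,v1)
Op 5: gossip N0<->N3 -> N0.N0=(alive,v0) N0.N1=(suspect,v1) N0.N2=(alive,v0) N0.N3=(alive,v0) | N3.N0=(alive,v0) N3.N1=(suspect,v1) N3.N2=(alive,v0) N3.N3=(alive,v0)
Op 6: N3 marks N1=dead -> (dead,v2)
Op 7: N1 marks N0=alive -> (alive,v1)
Op 8: gossip N3<->N2 -> N3.N0=(alive,v0) N3.N1=(dead,v2) N3.N2=(alive,v0) N3.N3=(alive,v1) | N2.N0=(alive,v0) N2.N1=(dead,v2) N2.N2=(alive,v0) N2.N3=(alive,v1)

Answer: dead 2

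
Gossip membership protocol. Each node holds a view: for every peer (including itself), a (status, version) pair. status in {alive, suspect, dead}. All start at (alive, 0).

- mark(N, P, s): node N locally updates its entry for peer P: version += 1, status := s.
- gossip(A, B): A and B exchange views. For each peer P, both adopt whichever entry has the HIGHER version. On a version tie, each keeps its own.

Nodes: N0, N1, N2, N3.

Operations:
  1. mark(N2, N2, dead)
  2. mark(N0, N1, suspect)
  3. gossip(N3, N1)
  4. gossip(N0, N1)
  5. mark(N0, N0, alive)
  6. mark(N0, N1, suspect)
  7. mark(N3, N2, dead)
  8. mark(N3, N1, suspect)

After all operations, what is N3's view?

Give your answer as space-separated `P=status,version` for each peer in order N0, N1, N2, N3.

Answer: N0=alive,0 N1=suspect,1 N2=dead,1 N3=alive,0

Derivation:
Op 1: N2 marks N2=dead -> (dead,v1)
Op 2: N0 marks N1=suspect -> (suspect,v1)
Op 3: gossip N3<->N1 -> N3.N0=(alive,v0) N3.N1=(alive,v0) N3.N2=(alive,v0) N3.N3=(alive,v0) | N1.N0=(alive,v0) N1.N1=(alive,v0) N1.N2=(alive,v0) N1.N3=(alive,v0)
Op 4: gossip N0<->N1 -> N0.N0=(alive,v0) N0.N1=(suspect,v1) N0.N2=(alive,v0) N0.N3=(alive,v0) | N1.N0=(alive,v0) N1.N1=(suspect,v1) N1.N2=(alive,v0) N1.N3=(alive,v0)
Op 5: N0 marks N0=alive -> (alive,v1)
Op 6: N0 marks N1=suspect -> (suspect,v2)
Op 7: N3 marks N2=dead -> (dead,v1)
Op 8: N3 marks N1=suspect -> (suspect,v1)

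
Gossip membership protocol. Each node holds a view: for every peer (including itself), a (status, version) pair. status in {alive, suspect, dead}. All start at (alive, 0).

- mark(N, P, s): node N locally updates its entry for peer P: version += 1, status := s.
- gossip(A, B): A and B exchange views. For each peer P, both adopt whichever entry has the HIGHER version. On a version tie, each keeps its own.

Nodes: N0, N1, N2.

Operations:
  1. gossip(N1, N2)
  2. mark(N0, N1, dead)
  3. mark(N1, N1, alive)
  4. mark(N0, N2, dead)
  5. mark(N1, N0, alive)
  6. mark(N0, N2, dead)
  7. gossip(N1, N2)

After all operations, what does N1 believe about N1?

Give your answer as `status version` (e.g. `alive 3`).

Answer: alive 1

Derivation:
Op 1: gossip N1<->N2 -> N1.N0=(alive,v0) N1.N1=(alive,v0) N1.N2=(alive,v0) | N2.N0=(alive,v0) N2.N1=(alive,v0) N2.N2=(alive,v0)
Op 2: N0 marks N1=dead -> (dead,v1)
Op 3: N1 marks N1=alive -> (alive,v1)
Op 4: N0 marks N2=dead -> (dead,v1)
Op 5: N1 marks N0=alive -> (alive,v1)
Op 6: N0 marks N2=dead -> (dead,v2)
Op 7: gossip N1<->N2 -> N1.N0=(alive,v1) N1.N1=(alive,v1) N1.N2=(alive,v0) | N2.N0=(alive,v1) N2.N1=(alive,v1) N2.N2=(alive,v0)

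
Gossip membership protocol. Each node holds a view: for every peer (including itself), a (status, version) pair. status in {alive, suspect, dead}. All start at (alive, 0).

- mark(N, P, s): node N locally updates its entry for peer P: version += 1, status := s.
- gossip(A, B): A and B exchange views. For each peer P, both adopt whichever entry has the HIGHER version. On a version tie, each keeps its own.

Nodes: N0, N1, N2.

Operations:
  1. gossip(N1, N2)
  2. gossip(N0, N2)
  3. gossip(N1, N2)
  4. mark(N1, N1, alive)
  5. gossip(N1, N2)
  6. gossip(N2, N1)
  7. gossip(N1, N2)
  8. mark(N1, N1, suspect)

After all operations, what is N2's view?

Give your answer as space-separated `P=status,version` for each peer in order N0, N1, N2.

Op 1: gossip N1<->N2 -> N1.N0=(alive,v0) N1.N1=(alive,v0) N1.N2=(alive,v0) | N2.N0=(alive,v0) N2.N1=(alive,v0) N2.N2=(alive,v0)
Op 2: gossip N0<->N2 -> N0.N0=(alive,v0) N0.N1=(alive,v0) N0.N2=(alive,v0) | N2.N0=(alive,v0) N2.N1=(alive,v0) N2.N2=(alive,v0)
Op 3: gossip N1<->N2 -> N1.N0=(alive,v0) N1.N1=(alive,v0) N1.N2=(alive,v0) | N2.N0=(alive,v0) N2.N1=(alive,v0) N2.N2=(alive,v0)
Op 4: N1 marks N1=alive -> (alive,v1)
Op 5: gossip N1<->N2 -> N1.N0=(alive,v0) N1.N1=(alive,v1) N1.N2=(alive,v0) | N2.N0=(alive,v0) N2.N1=(alive,v1) N2.N2=(alive,v0)
Op 6: gossip N2<->N1 -> N2.N0=(alive,v0) N2.N1=(alive,v1) N2.N2=(alive,v0) | N1.N0=(alive,v0) N1.N1=(alive,v1) N1.N2=(alive,v0)
Op 7: gossip N1<->N2 -> N1.N0=(alive,v0) N1.N1=(alive,v1) N1.N2=(alive,v0) | N2.N0=(alive,v0) N2.N1=(alive,v1) N2.N2=(alive,v0)
Op 8: N1 marks N1=suspect -> (suspect,v2)

Answer: N0=alive,0 N1=alive,1 N2=alive,0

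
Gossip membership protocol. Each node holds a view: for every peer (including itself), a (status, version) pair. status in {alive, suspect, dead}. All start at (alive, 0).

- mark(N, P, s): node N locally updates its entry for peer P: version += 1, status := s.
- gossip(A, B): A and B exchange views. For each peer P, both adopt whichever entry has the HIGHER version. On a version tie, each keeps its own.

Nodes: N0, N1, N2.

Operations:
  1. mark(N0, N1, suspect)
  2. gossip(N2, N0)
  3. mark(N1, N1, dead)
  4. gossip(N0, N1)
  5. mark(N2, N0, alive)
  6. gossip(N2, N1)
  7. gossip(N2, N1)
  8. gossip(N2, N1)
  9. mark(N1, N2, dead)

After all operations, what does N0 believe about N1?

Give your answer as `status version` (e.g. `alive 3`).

Op 1: N0 marks N1=suspect -> (suspect,v1)
Op 2: gossip N2<->N0 -> N2.N0=(alive,v0) N2.N1=(suspect,v1) N2.N2=(alive,v0) | N0.N0=(alive,v0) N0.N1=(suspect,v1) N0.N2=(alive,v0)
Op 3: N1 marks N1=dead -> (dead,v1)
Op 4: gossip N0<->N1 -> N0.N0=(alive,v0) N0.N1=(suspect,v1) N0.N2=(alive,v0) | N1.N0=(alive,v0) N1.N1=(dead,v1) N1.N2=(alive,v0)
Op 5: N2 marks N0=alive -> (alive,v1)
Op 6: gossip N2<->N1 -> N2.N0=(alive,v1) N2.N1=(suspect,v1) N2.N2=(alive,v0) | N1.N0=(alive,v1) N1.N1=(dead,v1) N1.N2=(alive,v0)
Op 7: gossip N2<->N1 -> N2.N0=(alive,v1) N2.N1=(suspect,v1) N2.N2=(alive,v0) | N1.N0=(alive,v1) N1.N1=(dead,v1) N1.N2=(alive,v0)
Op 8: gossip N2<->N1 -> N2.N0=(alive,v1) N2.N1=(suspect,v1) N2.N2=(alive,v0) | N1.N0=(alive,v1) N1.N1=(dead,v1) N1.N2=(alive,v0)
Op 9: N1 marks N2=dead -> (dead,v1)

Answer: suspect 1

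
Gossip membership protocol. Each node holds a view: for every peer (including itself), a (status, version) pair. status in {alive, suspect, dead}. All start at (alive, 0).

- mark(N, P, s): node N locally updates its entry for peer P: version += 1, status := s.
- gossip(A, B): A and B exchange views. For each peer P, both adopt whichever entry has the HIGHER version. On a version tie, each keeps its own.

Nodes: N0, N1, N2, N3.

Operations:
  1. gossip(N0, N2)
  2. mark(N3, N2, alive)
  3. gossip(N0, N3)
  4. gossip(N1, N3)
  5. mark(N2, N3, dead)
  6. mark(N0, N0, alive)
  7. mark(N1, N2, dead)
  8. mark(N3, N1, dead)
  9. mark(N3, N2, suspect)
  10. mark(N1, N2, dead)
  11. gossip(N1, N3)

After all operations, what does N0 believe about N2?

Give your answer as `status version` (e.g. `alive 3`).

Answer: alive 1

Derivation:
Op 1: gossip N0<->N2 -> N0.N0=(alive,v0) N0.N1=(alive,v0) N0.N2=(alive,v0) N0.N3=(alive,v0) | N2.N0=(alive,v0) N2.N1=(alive,v0) N2.N2=(alive,v0) N2.N3=(alive,v0)
Op 2: N3 marks N2=alive -> (alive,v1)
Op 3: gossip N0<->N3 -> N0.N0=(alive,v0) N0.N1=(alive,v0) N0.N2=(alive,v1) N0.N3=(alive,v0) | N3.N0=(alive,v0) N3.N1=(alive,v0) N3.N2=(alive,v1) N3.N3=(alive,v0)
Op 4: gossip N1<->N3 -> N1.N0=(alive,v0) N1.N1=(alive,v0) N1.N2=(alive,v1) N1.N3=(alive,v0) | N3.N0=(alive,v0) N3.N1=(alive,v0) N3.N2=(alive,v1) N3.N3=(alive,v0)
Op 5: N2 marks N3=dead -> (dead,v1)
Op 6: N0 marks N0=alive -> (alive,v1)
Op 7: N1 marks N2=dead -> (dead,v2)
Op 8: N3 marks N1=dead -> (dead,v1)
Op 9: N3 marks N2=suspect -> (suspect,v2)
Op 10: N1 marks N2=dead -> (dead,v3)
Op 11: gossip N1<->N3 -> N1.N0=(alive,v0) N1.N1=(dead,v1) N1.N2=(dead,v3) N1.N3=(alive,v0) | N3.N0=(alive,v0) N3.N1=(dead,v1) N3.N2=(dead,v3) N3.N3=(alive,v0)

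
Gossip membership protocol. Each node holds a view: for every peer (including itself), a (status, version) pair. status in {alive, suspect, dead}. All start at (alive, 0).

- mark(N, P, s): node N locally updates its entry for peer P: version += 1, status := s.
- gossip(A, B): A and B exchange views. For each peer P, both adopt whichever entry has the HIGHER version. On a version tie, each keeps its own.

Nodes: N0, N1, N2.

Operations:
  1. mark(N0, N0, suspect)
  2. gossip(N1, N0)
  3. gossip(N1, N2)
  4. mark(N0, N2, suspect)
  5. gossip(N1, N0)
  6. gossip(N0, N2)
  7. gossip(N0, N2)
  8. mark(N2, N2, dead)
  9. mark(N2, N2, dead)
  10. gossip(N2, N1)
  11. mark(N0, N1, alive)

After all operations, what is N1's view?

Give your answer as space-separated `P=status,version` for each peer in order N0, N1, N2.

Op 1: N0 marks N0=suspect -> (suspect,v1)
Op 2: gossip N1<->N0 -> N1.N0=(suspect,v1) N1.N1=(alive,v0) N1.N2=(alive,v0) | N0.N0=(suspect,v1) N0.N1=(alive,v0) N0.N2=(alive,v0)
Op 3: gossip N1<->N2 -> N1.N0=(suspect,v1) N1.N1=(alive,v0) N1.N2=(alive,v0) | N2.N0=(suspect,v1) N2.N1=(alive,v0) N2.N2=(alive,v0)
Op 4: N0 marks N2=suspect -> (suspect,v1)
Op 5: gossip N1<->N0 -> N1.N0=(suspect,v1) N1.N1=(alive,v0) N1.N2=(suspect,v1) | N0.N0=(suspect,v1) N0.N1=(alive,v0) N0.N2=(suspect,v1)
Op 6: gossip N0<->N2 -> N0.N0=(suspect,v1) N0.N1=(alive,v0) N0.N2=(suspect,v1) | N2.N0=(suspect,v1) N2.N1=(alive,v0) N2.N2=(suspect,v1)
Op 7: gossip N0<->N2 -> N0.N0=(suspect,v1) N0.N1=(alive,v0) N0.N2=(suspect,v1) | N2.N0=(suspect,v1) N2.N1=(alive,v0) N2.N2=(suspect,v1)
Op 8: N2 marks N2=dead -> (dead,v2)
Op 9: N2 marks N2=dead -> (dead,v3)
Op 10: gossip N2<->N1 -> N2.N0=(suspect,v1) N2.N1=(alive,v0) N2.N2=(dead,v3) | N1.N0=(suspect,v1) N1.N1=(alive,v0) N1.N2=(dead,v3)
Op 11: N0 marks N1=alive -> (alive,v1)

Answer: N0=suspect,1 N1=alive,0 N2=dead,3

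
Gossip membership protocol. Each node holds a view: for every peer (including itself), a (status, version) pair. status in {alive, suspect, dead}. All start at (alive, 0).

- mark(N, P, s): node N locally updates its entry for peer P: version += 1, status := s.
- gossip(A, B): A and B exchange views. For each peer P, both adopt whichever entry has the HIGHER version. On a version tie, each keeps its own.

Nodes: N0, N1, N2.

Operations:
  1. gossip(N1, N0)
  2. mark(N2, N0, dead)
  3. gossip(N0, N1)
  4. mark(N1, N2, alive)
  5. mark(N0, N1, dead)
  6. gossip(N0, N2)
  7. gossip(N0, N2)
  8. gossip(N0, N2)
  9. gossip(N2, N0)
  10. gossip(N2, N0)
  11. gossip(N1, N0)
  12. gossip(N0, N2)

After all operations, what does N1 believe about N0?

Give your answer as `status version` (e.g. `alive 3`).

Answer: dead 1

Derivation:
Op 1: gossip N1<->N0 -> N1.N0=(alive,v0) N1.N1=(alive,v0) N1.N2=(alive,v0) | N0.N0=(alive,v0) N0.N1=(alive,v0) N0.N2=(alive,v0)
Op 2: N2 marks N0=dead -> (dead,v1)
Op 3: gossip N0<->N1 -> N0.N0=(alive,v0) N0.N1=(alive,v0) N0.N2=(alive,v0) | N1.N0=(alive,v0) N1.N1=(alive,v0) N1.N2=(alive,v0)
Op 4: N1 marks N2=alive -> (alive,v1)
Op 5: N0 marks N1=dead -> (dead,v1)
Op 6: gossip N0<->N2 -> N0.N0=(dead,v1) N0.N1=(dead,v1) N0.N2=(alive,v0) | N2.N0=(dead,v1) N2.N1=(dead,v1) N2.N2=(alive,v0)
Op 7: gossip N0<->N2 -> N0.N0=(dead,v1) N0.N1=(dead,v1) N0.N2=(alive,v0) | N2.N0=(dead,v1) N2.N1=(dead,v1) N2.N2=(alive,v0)
Op 8: gossip N0<->N2 -> N0.N0=(dead,v1) N0.N1=(dead,v1) N0.N2=(alive,v0) | N2.N0=(dead,v1) N2.N1=(dead,v1) N2.N2=(alive,v0)
Op 9: gossip N2<->N0 -> N2.N0=(dead,v1) N2.N1=(dead,v1) N2.N2=(alive,v0) | N0.N0=(dead,v1) N0.N1=(dead,v1) N0.N2=(alive,v0)
Op 10: gossip N2<->N0 -> N2.N0=(dead,v1) N2.N1=(dead,v1) N2.N2=(alive,v0) | N0.N0=(dead,v1) N0.N1=(dead,v1) N0.N2=(alive,v0)
Op 11: gossip N1<->N0 -> N1.N0=(dead,v1) N1.N1=(dead,v1) N1.N2=(alive,v1) | N0.N0=(dead,v1) N0.N1=(dead,v1) N0.N2=(alive,v1)
Op 12: gossip N0<->N2 -> N0.N0=(dead,v1) N0.N1=(dead,v1) N0.N2=(alive,v1) | N2.N0=(dead,v1) N2.N1=(dead,v1) N2.N2=(alive,v1)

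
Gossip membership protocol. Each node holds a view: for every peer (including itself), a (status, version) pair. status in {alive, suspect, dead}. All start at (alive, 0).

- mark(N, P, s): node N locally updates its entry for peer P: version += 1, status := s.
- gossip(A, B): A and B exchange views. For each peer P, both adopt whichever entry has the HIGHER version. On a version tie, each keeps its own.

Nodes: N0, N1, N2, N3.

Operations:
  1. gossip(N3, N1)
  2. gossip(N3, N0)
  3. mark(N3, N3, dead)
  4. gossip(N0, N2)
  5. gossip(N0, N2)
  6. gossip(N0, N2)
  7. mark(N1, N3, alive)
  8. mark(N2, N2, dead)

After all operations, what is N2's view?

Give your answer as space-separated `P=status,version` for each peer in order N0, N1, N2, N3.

Op 1: gossip N3<->N1 -> N3.N0=(alive,v0) N3.N1=(alive,v0) N3.N2=(alive,v0) N3.N3=(alive,v0) | N1.N0=(alive,v0) N1.N1=(alive,v0) N1.N2=(alive,v0) N1.N3=(alive,v0)
Op 2: gossip N3<->N0 -> N3.N0=(alive,v0) N3.N1=(alive,v0) N3.N2=(alive,v0) N3.N3=(alive,v0) | N0.N0=(alive,v0) N0.N1=(alive,v0) N0.N2=(alive,v0) N0.N3=(alive,v0)
Op 3: N3 marks N3=dead -> (dead,v1)
Op 4: gossip N0<->N2 -> N0.N0=(alive,v0) N0.N1=(alive,v0) N0.N2=(alive,v0) N0.N3=(alive,v0) | N2.N0=(alive,v0) N2.N1=(alive,v0) N2.N2=(alive,v0) N2.N3=(alive,v0)
Op 5: gossip N0<->N2 -> N0.N0=(alive,v0) N0.N1=(alive,v0) N0.N2=(alive,v0) N0.N3=(alive,v0) | N2.N0=(alive,v0) N2.N1=(alive,v0) N2.N2=(alive,v0) N2.N3=(alive,v0)
Op 6: gossip N0<->N2 -> N0.N0=(alive,v0) N0.N1=(alive,v0) N0.N2=(alive,v0) N0.N3=(alive,v0) | N2.N0=(alive,v0) N2.N1=(alive,v0) N2.N2=(alive,v0) N2.N3=(alive,v0)
Op 7: N1 marks N3=alive -> (alive,v1)
Op 8: N2 marks N2=dead -> (dead,v1)

Answer: N0=alive,0 N1=alive,0 N2=dead,1 N3=alive,0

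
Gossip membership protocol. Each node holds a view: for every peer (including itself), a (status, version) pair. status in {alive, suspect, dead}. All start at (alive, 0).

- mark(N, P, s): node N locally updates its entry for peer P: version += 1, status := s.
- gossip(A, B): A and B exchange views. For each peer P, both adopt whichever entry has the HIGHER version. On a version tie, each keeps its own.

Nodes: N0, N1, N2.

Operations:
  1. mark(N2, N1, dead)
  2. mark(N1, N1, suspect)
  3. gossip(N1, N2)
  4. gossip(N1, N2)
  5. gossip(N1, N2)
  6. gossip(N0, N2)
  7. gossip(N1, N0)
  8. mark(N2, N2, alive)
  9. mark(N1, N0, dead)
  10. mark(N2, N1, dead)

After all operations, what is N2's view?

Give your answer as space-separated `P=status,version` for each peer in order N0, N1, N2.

Answer: N0=alive,0 N1=dead,2 N2=alive,1

Derivation:
Op 1: N2 marks N1=dead -> (dead,v1)
Op 2: N1 marks N1=suspect -> (suspect,v1)
Op 3: gossip N1<->N2 -> N1.N0=(alive,v0) N1.N1=(suspect,v1) N1.N2=(alive,v0) | N2.N0=(alive,v0) N2.N1=(dead,v1) N2.N2=(alive,v0)
Op 4: gossip N1<->N2 -> N1.N0=(alive,v0) N1.N1=(suspect,v1) N1.N2=(alive,v0) | N2.N0=(alive,v0) N2.N1=(dead,v1) N2.N2=(alive,v0)
Op 5: gossip N1<->N2 -> N1.N0=(alive,v0) N1.N1=(suspect,v1) N1.N2=(alive,v0) | N2.N0=(alive,v0) N2.N1=(dead,v1) N2.N2=(alive,v0)
Op 6: gossip N0<->N2 -> N0.N0=(alive,v0) N0.N1=(dead,v1) N0.N2=(alive,v0) | N2.N0=(alive,v0) N2.N1=(dead,v1) N2.N2=(alive,v0)
Op 7: gossip N1<->N0 -> N1.N0=(alive,v0) N1.N1=(suspect,v1) N1.N2=(alive,v0) | N0.N0=(alive,v0) N0.N1=(dead,v1) N0.N2=(alive,v0)
Op 8: N2 marks N2=alive -> (alive,v1)
Op 9: N1 marks N0=dead -> (dead,v1)
Op 10: N2 marks N1=dead -> (dead,v2)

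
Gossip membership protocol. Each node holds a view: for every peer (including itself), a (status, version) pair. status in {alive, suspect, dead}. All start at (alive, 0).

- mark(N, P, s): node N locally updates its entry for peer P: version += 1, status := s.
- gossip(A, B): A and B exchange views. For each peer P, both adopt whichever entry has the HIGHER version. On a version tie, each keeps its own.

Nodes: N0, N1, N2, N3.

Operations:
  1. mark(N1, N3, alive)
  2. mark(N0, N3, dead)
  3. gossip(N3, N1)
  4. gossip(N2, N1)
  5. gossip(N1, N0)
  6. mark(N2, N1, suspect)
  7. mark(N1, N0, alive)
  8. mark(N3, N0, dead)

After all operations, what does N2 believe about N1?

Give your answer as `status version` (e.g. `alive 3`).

Answer: suspect 1

Derivation:
Op 1: N1 marks N3=alive -> (alive,v1)
Op 2: N0 marks N3=dead -> (dead,v1)
Op 3: gossip N3<->N1 -> N3.N0=(alive,v0) N3.N1=(alive,v0) N3.N2=(alive,v0) N3.N3=(alive,v1) | N1.N0=(alive,v0) N1.N1=(alive,v0) N1.N2=(alive,v0) N1.N3=(alive,v1)
Op 4: gossip N2<->N1 -> N2.N0=(alive,v0) N2.N1=(alive,v0) N2.N2=(alive,v0) N2.N3=(alive,v1) | N1.N0=(alive,v0) N1.N1=(alive,v0) N1.N2=(alive,v0) N1.N3=(alive,v1)
Op 5: gossip N1<->N0 -> N1.N0=(alive,v0) N1.N1=(alive,v0) N1.N2=(alive,v0) N1.N3=(alive,v1) | N0.N0=(alive,v0) N0.N1=(alive,v0) N0.N2=(alive,v0) N0.N3=(dead,v1)
Op 6: N2 marks N1=suspect -> (suspect,v1)
Op 7: N1 marks N0=alive -> (alive,v1)
Op 8: N3 marks N0=dead -> (dead,v1)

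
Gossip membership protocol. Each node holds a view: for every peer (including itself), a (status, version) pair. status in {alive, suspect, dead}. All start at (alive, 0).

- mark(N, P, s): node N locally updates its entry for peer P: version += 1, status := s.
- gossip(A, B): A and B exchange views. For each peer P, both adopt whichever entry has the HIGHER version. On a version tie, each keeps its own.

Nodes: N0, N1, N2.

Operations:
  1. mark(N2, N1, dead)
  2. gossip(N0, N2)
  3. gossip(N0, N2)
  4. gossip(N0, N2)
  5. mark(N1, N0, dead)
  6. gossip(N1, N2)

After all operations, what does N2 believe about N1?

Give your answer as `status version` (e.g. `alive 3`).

Answer: dead 1

Derivation:
Op 1: N2 marks N1=dead -> (dead,v1)
Op 2: gossip N0<->N2 -> N0.N0=(alive,v0) N0.N1=(dead,v1) N0.N2=(alive,v0) | N2.N0=(alive,v0) N2.N1=(dead,v1) N2.N2=(alive,v0)
Op 3: gossip N0<->N2 -> N0.N0=(alive,v0) N0.N1=(dead,v1) N0.N2=(alive,v0) | N2.N0=(alive,v0) N2.N1=(dead,v1) N2.N2=(alive,v0)
Op 4: gossip N0<->N2 -> N0.N0=(alive,v0) N0.N1=(dead,v1) N0.N2=(alive,v0) | N2.N0=(alive,v0) N2.N1=(dead,v1) N2.N2=(alive,v0)
Op 5: N1 marks N0=dead -> (dead,v1)
Op 6: gossip N1<->N2 -> N1.N0=(dead,v1) N1.N1=(dead,v1) N1.N2=(alive,v0) | N2.N0=(dead,v1) N2.N1=(dead,v1) N2.N2=(alive,v0)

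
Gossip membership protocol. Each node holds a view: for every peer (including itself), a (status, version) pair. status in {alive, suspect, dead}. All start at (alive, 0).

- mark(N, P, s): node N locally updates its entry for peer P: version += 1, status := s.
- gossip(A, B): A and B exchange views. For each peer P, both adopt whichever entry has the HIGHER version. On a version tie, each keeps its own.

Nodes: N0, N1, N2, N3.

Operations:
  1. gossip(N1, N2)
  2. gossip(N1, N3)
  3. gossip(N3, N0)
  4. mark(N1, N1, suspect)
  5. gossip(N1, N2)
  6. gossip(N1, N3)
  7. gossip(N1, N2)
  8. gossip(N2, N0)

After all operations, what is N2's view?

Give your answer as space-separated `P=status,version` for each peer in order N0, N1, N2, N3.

Answer: N0=alive,0 N1=suspect,1 N2=alive,0 N3=alive,0

Derivation:
Op 1: gossip N1<->N2 -> N1.N0=(alive,v0) N1.N1=(alive,v0) N1.N2=(alive,v0) N1.N3=(alive,v0) | N2.N0=(alive,v0) N2.N1=(alive,v0) N2.N2=(alive,v0) N2.N3=(alive,v0)
Op 2: gossip N1<->N3 -> N1.N0=(alive,v0) N1.N1=(alive,v0) N1.N2=(alive,v0) N1.N3=(alive,v0) | N3.N0=(alive,v0) N3.N1=(alive,v0) N3.N2=(alive,v0) N3.N3=(alive,v0)
Op 3: gossip N3<->N0 -> N3.N0=(alive,v0) N3.N1=(alive,v0) N3.N2=(alive,v0) N3.N3=(alive,v0) | N0.N0=(alive,v0) N0.N1=(alive,v0) N0.N2=(alive,v0) N0.N3=(alive,v0)
Op 4: N1 marks N1=suspect -> (suspect,v1)
Op 5: gossip N1<->N2 -> N1.N0=(alive,v0) N1.N1=(suspect,v1) N1.N2=(alive,v0) N1.N3=(alive,v0) | N2.N0=(alive,v0) N2.N1=(suspect,v1) N2.N2=(alive,v0) N2.N3=(alive,v0)
Op 6: gossip N1<->N3 -> N1.N0=(alive,v0) N1.N1=(suspect,v1) N1.N2=(alive,v0) N1.N3=(alive,v0) | N3.N0=(alive,v0) N3.N1=(suspect,v1) N3.N2=(alive,v0) N3.N3=(alive,v0)
Op 7: gossip N1<->N2 -> N1.N0=(alive,v0) N1.N1=(suspect,v1) N1.N2=(alive,v0) N1.N3=(alive,v0) | N2.N0=(alive,v0) N2.N1=(suspect,v1) N2.N2=(alive,v0) N2.N3=(alive,v0)
Op 8: gossip N2<->N0 -> N2.N0=(alive,v0) N2.N1=(suspect,v1) N2.N2=(alive,v0) N2.N3=(alive,v0) | N0.N0=(alive,v0) N0.N1=(suspect,v1) N0.N2=(alive,v0) N0.N3=(alive,v0)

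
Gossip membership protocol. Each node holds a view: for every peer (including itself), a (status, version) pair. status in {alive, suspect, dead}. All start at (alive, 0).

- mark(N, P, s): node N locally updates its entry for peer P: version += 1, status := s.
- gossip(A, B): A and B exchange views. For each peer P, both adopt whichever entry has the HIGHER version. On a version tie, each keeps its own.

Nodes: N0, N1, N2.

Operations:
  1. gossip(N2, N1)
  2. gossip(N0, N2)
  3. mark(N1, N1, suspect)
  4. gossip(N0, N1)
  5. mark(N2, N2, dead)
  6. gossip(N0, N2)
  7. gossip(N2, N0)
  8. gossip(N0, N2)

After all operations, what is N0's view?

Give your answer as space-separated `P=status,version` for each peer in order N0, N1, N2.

Op 1: gossip N2<->N1 -> N2.N0=(alive,v0) N2.N1=(alive,v0) N2.N2=(alive,v0) | N1.N0=(alive,v0) N1.N1=(alive,v0) N1.N2=(alive,v0)
Op 2: gossip N0<->N2 -> N0.N0=(alive,v0) N0.N1=(alive,v0) N0.N2=(alive,v0) | N2.N0=(alive,v0) N2.N1=(alive,v0) N2.N2=(alive,v0)
Op 3: N1 marks N1=suspect -> (suspect,v1)
Op 4: gossip N0<->N1 -> N0.N0=(alive,v0) N0.N1=(suspect,v1) N0.N2=(alive,v0) | N1.N0=(alive,v0) N1.N1=(suspect,v1) N1.N2=(alive,v0)
Op 5: N2 marks N2=dead -> (dead,v1)
Op 6: gossip N0<->N2 -> N0.N0=(alive,v0) N0.N1=(suspect,v1) N0.N2=(dead,v1) | N2.N0=(alive,v0) N2.N1=(suspect,v1) N2.N2=(dead,v1)
Op 7: gossip N2<->N0 -> N2.N0=(alive,v0) N2.N1=(suspect,v1) N2.N2=(dead,v1) | N0.N0=(alive,v0) N0.N1=(suspect,v1) N0.N2=(dead,v1)
Op 8: gossip N0<->N2 -> N0.N0=(alive,v0) N0.N1=(suspect,v1) N0.N2=(dead,v1) | N2.N0=(alive,v0) N2.N1=(suspect,v1) N2.N2=(dead,v1)

Answer: N0=alive,0 N1=suspect,1 N2=dead,1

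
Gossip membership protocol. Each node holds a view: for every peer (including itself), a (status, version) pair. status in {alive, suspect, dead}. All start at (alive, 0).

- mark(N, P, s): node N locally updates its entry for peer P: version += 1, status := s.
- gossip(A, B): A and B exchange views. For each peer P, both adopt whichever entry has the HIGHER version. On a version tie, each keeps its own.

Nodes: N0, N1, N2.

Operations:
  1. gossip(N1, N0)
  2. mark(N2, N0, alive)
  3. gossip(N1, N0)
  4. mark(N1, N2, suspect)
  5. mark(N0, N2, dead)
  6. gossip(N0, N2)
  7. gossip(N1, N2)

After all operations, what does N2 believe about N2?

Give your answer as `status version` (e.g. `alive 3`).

Answer: dead 1

Derivation:
Op 1: gossip N1<->N0 -> N1.N0=(alive,v0) N1.N1=(alive,v0) N1.N2=(alive,v0) | N0.N0=(alive,v0) N0.N1=(alive,v0) N0.N2=(alive,v0)
Op 2: N2 marks N0=alive -> (alive,v1)
Op 3: gossip N1<->N0 -> N1.N0=(alive,v0) N1.N1=(alive,v0) N1.N2=(alive,v0) | N0.N0=(alive,v0) N0.N1=(alive,v0) N0.N2=(alive,v0)
Op 4: N1 marks N2=suspect -> (suspect,v1)
Op 5: N0 marks N2=dead -> (dead,v1)
Op 6: gossip N0<->N2 -> N0.N0=(alive,v1) N0.N1=(alive,v0) N0.N2=(dead,v1) | N2.N0=(alive,v1) N2.N1=(alive,v0) N2.N2=(dead,v1)
Op 7: gossip N1<->N2 -> N1.N0=(alive,v1) N1.N1=(alive,v0) N1.N2=(suspect,v1) | N2.N0=(alive,v1) N2.N1=(alive,v0) N2.N2=(dead,v1)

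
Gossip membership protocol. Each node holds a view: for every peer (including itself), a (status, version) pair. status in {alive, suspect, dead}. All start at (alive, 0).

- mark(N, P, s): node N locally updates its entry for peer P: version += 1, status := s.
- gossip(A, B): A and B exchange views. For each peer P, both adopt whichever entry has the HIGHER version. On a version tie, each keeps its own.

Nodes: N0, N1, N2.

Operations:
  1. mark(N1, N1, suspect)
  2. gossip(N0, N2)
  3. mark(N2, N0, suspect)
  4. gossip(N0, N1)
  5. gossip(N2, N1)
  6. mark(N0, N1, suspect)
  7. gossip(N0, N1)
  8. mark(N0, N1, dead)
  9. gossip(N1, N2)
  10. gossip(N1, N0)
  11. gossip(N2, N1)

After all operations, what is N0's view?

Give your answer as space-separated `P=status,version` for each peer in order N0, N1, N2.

Answer: N0=suspect,1 N1=dead,3 N2=alive,0

Derivation:
Op 1: N1 marks N1=suspect -> (suspect,v1)
Op 2: gossip N0<->N2 -> N0.N0=(alive,v0) N0.N1=(alive,v0) N0.N2=(alive,v0) | N2.N0=(alive,v0) N2.N1=(alive,v0) N2.N2=(alive,v0)
Op 3: N2 marks N0=suspect -> (suspect,v1)
Op 4: gossip N0<->N1 -> N0.N0=(alive,v0) N0.N1=(suspect,v1) N0.N2=(alive,v0) | N1.N0=(alive,v0) N1.N1=(suspect,v1) N1.N2=(alive,v0)
Op 5: gossip N2<->N1 -> N2.N0=(suspect,v1) N2.N1=(suspect,v1) N2.N2=(alive,v0) | N1.N0=(suspect,v1) N1.N1=(suspect,v1) N1.N2=(alive,v0)
Op 6: N0 marks N1=suspect -> (suspect,v2)
Op 7: gossip N0<->N1 -> N0.N0=(suspect,v1) N0.N1=(suspect,v2) N0.N2=(alive,v0) | N1.N0=(suspect,v1) N1.N1=(suspect,v2) N1.N2=(alive,v0)
Op 8: N0 marks N1=dead -> (dead,v3)
Op 9: gossip N1<->N2 -> N1.N0=(suspect,v1) N1.N1=(suspect,v2) N1.N2=(alive,v0) | N2.N0=(suspect,v1) N2.N1=(suspect,v2) N2.N2=(alive,v0)
Op 10: gossip N1<->N0 -> N1.N0=(suspect,v1) N1.N1=(dead,v3) N1.N2=(alive,v0) | N0.N0=(suspect,v1) N0.N1=(dead,v3) N0.N2=(alive,v0)
Op 11: gossip N2<->N1 -> N2.N0=(suspect,v1) N2.N1=(dead,v3) N2.N2=(alive,v0) | N1.N0=(suspect,v1) N1.N1=(dead,v3) N1.N2=(alive,v0)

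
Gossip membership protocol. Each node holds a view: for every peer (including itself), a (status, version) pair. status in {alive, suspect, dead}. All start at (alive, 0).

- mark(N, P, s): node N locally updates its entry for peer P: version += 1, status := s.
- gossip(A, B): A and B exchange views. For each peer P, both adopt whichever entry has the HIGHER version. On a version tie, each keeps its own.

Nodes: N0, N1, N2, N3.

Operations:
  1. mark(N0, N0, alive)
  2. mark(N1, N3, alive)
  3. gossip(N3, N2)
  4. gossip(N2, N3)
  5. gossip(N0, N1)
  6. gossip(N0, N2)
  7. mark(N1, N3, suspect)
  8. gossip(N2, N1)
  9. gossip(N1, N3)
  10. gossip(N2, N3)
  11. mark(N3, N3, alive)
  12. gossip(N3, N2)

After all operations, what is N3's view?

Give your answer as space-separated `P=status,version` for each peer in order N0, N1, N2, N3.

Answer: N0=alive,1 N1=alive,0 N2=alive,0 N3=alive,3

Derivation:
Op 1: N0 marks N0=alive -> (alive,v1)
Op 2: N1 marks N3=alive -> (alive,v1)
Op 3: gossip N3<->N2 -> N3.N0=(alive,v0) N3.N1=(alive,v0) N3.N2=(alive,v0) N3.N3=(alive,v0) | N2.N0=(alive,v0) N2.N1=(alive,v0) N2.N2=(alive,v0) N2.N3=(alive,v0)
Op 4: gossip N2<->N3 -> N2.N0=(alive,v0) N2.N1=(alive,v0) N2.N2=(alive,v0) N2.N3=(alive,v0) | N3.N0=(alive,v0) N3.N1=(alive,v0) N3.N2=(alive,v0) N3.N3=(alive,v0)
Op 5: gossip N0<->N1 -> N0.N0=(alive,v1) N0.N1=(alive,v0) N0.N2=(alive,v0) N0.N3=(alive,v1) | N1.N0=(alive,v1) N1.N1=(alive,v0) N1.N2=(alive,v0) N1.N3=(alive,v1)
Op 6: gossip N0<->N2 -> N0.N0=(alive,v1) N0.N1=(alive,v0) N0.N2=(alive,v0) N0.N3=(alive,v1) | N2.N0=(alive,v1) N2.N1=(alive,v0) N2.N2=(alive,v0) N2.N3=(alive,v1)
Op 7: N1 marks N3=suspect -> (suspect,v2)
Op 8: gossip N2<->N1 -> N2.N0=(alive,v1) N2.N1=(alive,v0) N2.N2=(alive,v0) N2.N3=(suspect,v2) | N1.N0=(alive,v1) N1.N1=(alive,v0) N1.N2=(alive,v0) N1.N3=(suspect,v2)
Op 9: gossip N1<->N3 -> N1.N0=(alive,v1) N1.N1=(alive,v0) N1.N2=(alive,v0) N1.N3=(suspect,v2) | N3.N0=(alive,v1) N3.N1=(alive,v0) N3.N2=(alive,v0) N3.N3=(suspect,v2)
Op 10: gossip N2<->N3 -> N2.N0=(alive,v1) N2.N1=(alive,v0) N2.N2=(alive,v0) N2.N3=(suspect,v2) | N3.N0=(alive,v1) N3.N1=(alive,v0) N3.N2=(alive,v0) N3.N3=(suspect,v2)
Op 11: N3 marks N3=alive -> (alive,v3)
Op 12: gossip N3<->N2 -> N3.N0=(alive,v1) N3.N1=(alive,v0) N3.N2=(alive,v0) N3.N3=(alive,v3) | N2.N0=(alive,v1) N2.N1=(alive,v0) N2.N2=(alive,v0) N2.N3=(alive,v3)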